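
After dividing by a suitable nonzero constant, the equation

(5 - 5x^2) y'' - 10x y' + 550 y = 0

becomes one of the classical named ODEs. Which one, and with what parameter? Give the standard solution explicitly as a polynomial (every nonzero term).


All three coefficients share the factor 5; dividing through by 5 gives  (1 - x^2) y'' - 2x y' + 110 y = 0.
This matches the Legendre equation (1 - x^2) y'' - 2x y' + n(n+1) y = 0 (note the -2x y' term) with n(n+1) = 110, so n = 10; the polynomial solution is P_10(x).
With y = sum_k a_k x^k, matching x^k gives (k+2)(k+1) a_{k+2} = [k(k+1) - n(n+1)] a_k = (k - 10)(k + 11) a_k. The right side vanishes at k = 10, so the series with the parity of 10 terminates at degree 10.
Standard normalization (P_n(1) = 1): leading coefficient (2n)!/(2^n (n!)^2) = 2432902008176640000/(1024*13168189440000) = 46189/256, so a_10 = 46189/256. Work downward with a_k = (k+1)(k+2) a_{k+2} / ((k - 10)(k + 11)):
  a_8 = (9)(10)(46189/256) / ((8 - 10)(8 + 11)) = (2078505/128)/(-38) = -109395/256
  a_6 = (7)(8)(-109395/256) / ((6 - 10)(6 + 11)) = (-765765/32)/(-68) = 45045/128
  a_4 = (5)(6)(45045/128) / ((4 - 10)(4 + 11)) = (675675/64)/(-90) = -15015/128
  a_2 = (3)(4)(-15015/128) / ((2 - 10)(2 + 11)) = (-45045/32)/(-104) = 3465/256
  a_0 = (1)(2)(3465/256) / ((0 - 10)(0 + 11)) = (3465/128)/(-110) = -63/256
Hence P_10(x) = 46189 x^10/256 - 109395 x^8/256 + 45045 x^6/128 - 15015 x^4/128 + 3465 x^2/256 - 63/256.

P_10(x); series = 46189 x^10/256 - 109395 x^8/256 + 45045 x^6/128 - 15015 x^4/128 + 3465 x^2/256 - 63/256


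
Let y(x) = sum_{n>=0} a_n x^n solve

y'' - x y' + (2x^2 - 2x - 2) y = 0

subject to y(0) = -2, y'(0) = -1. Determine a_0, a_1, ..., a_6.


Ansatz: y(x) = sum_{n>=0} a_n x^n, so y'(x) = sum_{n>=1} n a_n x^(n-1) and y''(x) = sum_{n>=2} n(n-1) a_n x^(n-2).
Substitute into P(x) y'' + Q(x) y' + R(x) y = 0 with P(x) = 1, Q(x) = -x, R(x) = 2x^2 - 2x - 2, and match powers of x.
Initial conditions: a_0 = -2, a_1 = -1.
Setting the coefficient of each power of x to zero and solving order by order (substituting the coefficients already found):
  x^0: 2 a_2 - 2 a_0 = 0  ->  2 a_2 = 2 a_0 = -4  ->  a_2 = -2
  x^1: 6 a_3 - 3 a_1 - 2 a_0 = 0  ->  6 a_3 = 3 a_1 + 2 a_0 = -7  ->  a_3 = -7/6
  x^2: 12 a_4 - 4 a_2 - 2 a_1 + 2 a_0 = 0  ->  12 a_4 = 4 a_2 + 2 a_1 - 2 a_0 = -6  ->  a_4 = -1/2
  x^3: 20 a_5 - 5 a_3 - 2 a_2 + 2 a_1 = 0  ->  20 a_5 = 5 a_3 + 2 a_2 - 2 a_1 = -47/6  ->  a_5 = -47/120
  x^4: 30 a_6 - 6 a_4 - 2 a_3 + 2 a_2 = 0  ->  30 a_6 = 6 a_4 + 2 a_3 - 2 a_2 = -4/3  ->  a_6 = -2/45
Truncated series: y(x) = -2 - x - 2 x^2 - (7/6) x^3 - (1/2) x^4 - (47/120) x^5 - (2/45) x^6 + O(x^7).

a_0 = -2; a_1 = -1; a_2 = -2; a_3 = -7/6; a_4 = -1/2; a_5 = -47/120; a_6 = -2/45


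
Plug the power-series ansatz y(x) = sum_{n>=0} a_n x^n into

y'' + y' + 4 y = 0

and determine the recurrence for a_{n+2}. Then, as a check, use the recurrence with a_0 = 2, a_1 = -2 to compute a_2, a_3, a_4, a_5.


Substitute y = sum_n a_n x^n.
y''(x) has coefficient (n+2)(n+1) a_{n+2} at x^n;
y'(x) has coefficient (n+1) a_{n+1} at x^n;
4 y(x) has coefficient 4 a_n at x^n.
Matching x^n: (n+2)(n+1) a_{n+2} + (n+1) a_{n+1} + 4 a_n = 0.
Thus a_{n+2} = [-(n+1) a_{n+1} - 4 a_n] / ((n+1)(n+2)).

Check with a_0 = 2, a_1 = -2 (apply the recurrence for n = 0, 1, 2, 3): a_0 = 2, a_1 = -2, a_2 = -3, a_3 = 7/3, a_4 = 5/12, a_5 = -11/20.

a_(n+2) = [-(n+1) a_(n+1) - 4 a_n] / ((n+1)(n+2)); check: a_0 = 2, a_1 = -2, a_2 = -3, a_3 = 7/3, a_4 = 5/12, a_5 = -11/20


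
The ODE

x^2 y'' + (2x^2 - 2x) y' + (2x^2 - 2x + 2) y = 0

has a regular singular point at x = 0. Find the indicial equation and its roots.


Divide by x^2 to reach normal form y'' + P_1(x) y' + P_2(x) y = 0 with P_1(x) = 2 - 2/x and P_2(x) = 2 - 2/x + 2/x^2.
x = 0 is a singular point because the y'-coefficient 2 - 2/x has a pole at x = 0 and the y-coefficient 2 - 2/x + 2/x^2 has a pole at x = 0.
It is a regular singular point because x P_1(x) = p(x) = 2x - 2 and x^2 P_2(x) = q(x) = 2x^2 - 2x + 2 are polynomials, hence analytic at x = 0.
p(0) = -2,  q(0) = 2.
Indicial equation: r(r-1) + p(0) r + q(0) = 0, i.e. r^2 + (p(0) - 1) r + q(0) = 0, i.e. r^2 - 3 r + 2 = 0.
Discriminant: (-3)^2 - 4(2) = 1, so r = (3 ± 1)/2.
Solving: r_1 = 2, r_2 = 1.

indicial: r^2 - 3 r + 2 = 0; roots r_1 = 2, r_2 = 1


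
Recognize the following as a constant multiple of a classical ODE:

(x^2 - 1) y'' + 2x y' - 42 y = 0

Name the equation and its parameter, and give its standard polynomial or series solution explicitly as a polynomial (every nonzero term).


All three coefficients share the factor -1; dividing through by -1 gives  (1 - x^2) y'' - 2x y' + 42 y = 0.
This matches the Legendre equation (1 - x^2) y'' - 2x y' + n(n+1) y = 0 (note the -2x y' term) with n(n+1) = 42, so n = 6; the polynomial solution is P_6(x).
With y = sum_k a_k x^k, matching x^k gives (k+2)(k+1) a_{k+2} = [k(k+1) - n(n+1)] a_k = (k - 6)(k + 7) a_k. The right side vanishes at k = 6, so the series with the parity of 6 terminates at degree 6.
Standard normalization (P_n(1) = 1): leading coefficient (2n)!/(2^n (n!)^2) = 479001600/(64*518400) = 231/16, so a_6 = 231/16. Work downward with a_k = (k+1)(k+2) a_{k+2} / ((k - 6)(k + 7)):
  a_4 = (5)(6)(231/16) / ((4 - 6)(4 + 7)) = (3465/8)/(-22) = -315/16
  a_2 = (3)(4)(-315/16) / ((2 - 6)(2 + 7)) = (-945/4)/(-36) = 105/16
  a_0 = (1)(2)(105/16) / ((0 - 6)(0 + 7)) = (105/8)/(-42) = -5/16
Hence P_6(x) = 231 x^6/16 - 315 x^4/16 + 105 x^2/16 - 5/16.

P_6(x); series = 231 x^6/16 - 315 x^4/16 + 105 x^2/16 - 5/16


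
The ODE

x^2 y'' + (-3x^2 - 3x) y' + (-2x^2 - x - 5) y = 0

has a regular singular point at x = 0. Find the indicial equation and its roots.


Divide by x^2 to reach normal form y'' + P_1(x) y' + P_2(x) y = 0 with P_1(x) = -3 - 3/x and P_2(x) = -2 - 1/x - 5/x^2.
x = 0 is a singular point because the y'-coefficient -3 - 3/x has a pole at x = 0 and the y-coefficient -2 - 1/x - 5/x^2 has a pole at x = 0.
It is a regular singular point because x P_1(x) = p(x) = -3x - 3 and x^2 P_2(x) = q(x) = -2x^2 - x - 5 are polynomials, hence analytic at x = 0.
p(0) = -3,  q(0) = -5.
Indicial equation: r(r-1) + p(0) r + q(0) = 0, i.e. r^2 + (p(0) - 1) r + q(0) = 0, i.e. r^2 - 4 r - 5 = 0.
Discriminant: (-4)^2 - 4(-5) = 36, so r = (4 ± 6)/2.
Solving: r_1 = 5, r_2 = -1.

indicial: r^2 - 4 r - 5 = 0; roots r_1 = 5, r_2 = -1


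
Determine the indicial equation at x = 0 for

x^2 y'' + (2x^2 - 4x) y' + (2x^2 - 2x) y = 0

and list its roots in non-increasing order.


Divide by x^2 to reach normal form y'' + P_1(x) y' + P_2(x) y = 0 with P_1(x) = 2 - 4/x and P_2(x) = 2 - 2/x.
x = 0 is a singular point because the y'-coefficient 2 - 4/x has a pole at x = 0 and the y-coefficient 2 - 2/x has a pole at x = 0.
It is a regular singular point because x P_1(x) = p(x) = 2x - 4 and x^2 P_2(x) = q(x) = 2x^2 - 2x are polynomials, hence analytic at x = 0.
p(0) = -4,  q(0) = 0.
Indicial equation: r(r-1) + p(0) r + q(0) = 0, i.e. r^2 + (p(0) - 1) r + q(0) = 0, i.e. r^2 - 5 r = 0.
Discriminant: (-5)^2 - 4(0) = 25, so r = (5 ± 5)/2.
Solving: r_1 = 5, r_2 = 0.

indicial: r^2 - 5 r = 0; roots r_1 = 5, r_2 = 0


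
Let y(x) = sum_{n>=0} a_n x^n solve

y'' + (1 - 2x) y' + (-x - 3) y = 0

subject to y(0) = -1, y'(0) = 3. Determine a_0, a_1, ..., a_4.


Ansatz: y(x) = sum_{n>=0} a_n x^n, so y'(x) = sum_{n>=1} n a_n x^(n-1) and y''(x) = sum_{n>=2} n(n-1) a_n x^(n-2).
Substitute into P(x) y'' + Q(x) y' + R(x) y = 0 with P(x) = 1, Q(x) = 1 - 2x, R(x) = -x - 3, and match powers of x.
Initial conditions: a_0 = -1, a_1 = 3.
Setting the coefficient of each power of x to zero and solving order by order (substituting the coefficients already found):
  x^0: 2 a_2 + a_1 - 3 a_0 = 0  ->  2 a_2 = -a_1 + 3 a_0 = -6  ->  a_2 = -3
  x^1: 6 a_3 + 2 a_2 - 5 a_1 - a_0 = 0  ->  6 a_3 = -2 a_2 + 5 a_1 + a_0 = 20  ->  a_3 = 10/3
  x^2: 12 a_4 + 3 a_3 - 7 a_2 - a_1 = 0  ->  12 a_4 = -3 a_3 + 7 a_2 + a_1 = -28  ->  a_4 = -7/3
Truncated series: y(x) = -1 + 3 x - 3 x^2 + (10/3) x^3 - (7/3) x^4 + O(x^5).

a_0 = -1; a_1 = 3; a_2 = -3; a_3 = 10/3; a_4 = -7/3


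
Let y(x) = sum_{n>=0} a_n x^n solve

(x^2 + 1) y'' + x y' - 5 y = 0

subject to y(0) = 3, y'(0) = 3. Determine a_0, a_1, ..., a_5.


Ansatz: y(x) = sum_{n>=0} a_n x^n, so y'(x) = sum_{n>=1} n a_n x^(n-1) and y''(x) = sum_{n>=2} n(n-1) a_n x^(n-2).
Substitute into P(x) y'' + Q(x) y' + R(x) y = 0 with P(x) = x^2 + 1, Q(x) = x, R(x) = -5, and match powers of x.
Initial conditions: a_0 = 3, a_1 = 3.
Setting the coefficient of each power of x to zero and solving order by order (substituting the coefficients already found):
  x^0: 2 a_2 - 5 a_0 = 0  ->  2 a_2 = 5 a_0 = 15  ->  a_2 = 15/2
  x^1: 6 a_3 - 4 a_1 = 0  ->  6 a_3 = 4 a_1 = 12  ->  a_3 = 2
  x^2: 12 a_4 - a_2 = 0  ->  12 a_4 = a_2 = 15/2  ->  a_4 = 5/8
  x^3: 20 a_5 + 4 a_3 = 0  ->  20 a_5 = -4 a_3 = -8  ->  a_5 = -2/5
Truncated series: y(x) = 3 + 3 x + (15/2) x^2 + 2 x^3 + (5/8) x^4 - (2/5) x^5 + O(x^6).

a_0 = 3; a_1 = 3; a_2 = 15/2; a_3 = 2; a_4 = 5/8; a_5 = -2/5


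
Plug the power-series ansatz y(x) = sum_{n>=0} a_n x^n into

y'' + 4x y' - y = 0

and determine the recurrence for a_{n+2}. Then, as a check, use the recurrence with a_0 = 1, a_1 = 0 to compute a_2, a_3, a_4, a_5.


Substitute y = sum_n a_n x^n.
y''(x) has coefficient (n+2)(n+1) a_{n+2} at x^n;
4 x y'(x) has coefficient 4 n a_n at x^n (shift);
-y(x) has coefficient -1 a_n at x^n.
Matching x^n: (n+2)(n+1) a_{n+2} + (4n - 1) a_n = 0.
Thus a_{n+2} = (-4n + 1) / ((n+1)(n+2)) * a_n.

Check with a_0 = 1, a_1 = 0 (apply the recurrence for n = 0, 1, 2, 3): a_0 = 1, a_1 = 0, a_2 = 1/2, a_3 = 0, a_4 = -7/24, a_5 = 0.

a_(n+2) = (-4n + 1) / ((n+1)(n+2)) * a_n; check: a_0 = 1, a_1 = 0, a_2 = 1/2, a_3 = 0, a_4 = -7/24, a_5 = 0


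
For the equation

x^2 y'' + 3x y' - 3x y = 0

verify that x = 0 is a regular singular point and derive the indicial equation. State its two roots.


Divide by x^2 to reach normal form y'' + P_1(x) y' + P_2(x) y = 0 with P_1(x) = 3/x and P_2(x) = -3/x.
x = 0 is a singular point because the y'-coefficient 3/x has a pole at x = 0 and the y-coefficient -3/x has a pole at x = 0.
It is a regular singular point because x P_1(x) = p(x) = 3 and x^2 P_2(x) = q(x) = -3x are polynomials, hence analytic at x = 0.
p(0) = 3,  q(0) = 0.
Indicial equation: r(r-1) + p(0) r + q(0) = 0, i.e. r^2 + (p(0) - 1) r + q(0) = 0, i.e. r^2 + 2 r = 0.
Discriminant: (2)^2 - 4(0) = 4, so r = (-2 ± 2)/2.
Solving: r_1 = 0, r_2 = -2.

indicial: r^2 + 2 r = 0; roots r_1 = 0, r_2 = -2


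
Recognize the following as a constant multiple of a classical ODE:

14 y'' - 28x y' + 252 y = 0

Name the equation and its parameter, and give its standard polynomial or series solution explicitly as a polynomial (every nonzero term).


All three coefficients share the factor 14; dividing through by 14 gives  y'' - 2x y' + 18 y = 0.
This matches the Hermite equation y'' - 2x y' + 2n y = 0 with 2n = 18, so n = 9; the polynomial solution is H_9(x).
With y = sum_k a_k x^k, matching x^k gives (k+2)(k+1) a_{k+2} = 2(k - n) a_k = 2(k - 9) a_k. The right side vanishes at k = 9, so the series with the parity of 9 terminates at degree 9.
Standard normalization: leading coefficient of H_n is 2^n, so a_9 = 2^9 = 512. Work downward with a_k = (k+1)(k+2) a_{k+2} / (2(k - n)):
  a_7 = (8)(9)(512) / (2(7 - 9)) = 36864/(-4) = -9216
  a_5 = (6)(7)(-9216) / (2(5 - 9)) = -387072/(-8) = 48384
  a_3 = (4)(5)(48384) / (2(3 - 9)) = 967680/(-12) = -80640
  a_1 = (2)(3)(-80640) / (2(1 - 9)) = -483840/(-16) = 30240
Hence H_9(x) = 512 x^9 - 9216 x^7 + 48384 x^5 - 80640 x^3 + 30240 x.

H_9(x); series = 512 x^9 - 9216 x^7 + 48384 x^5 - 80640 x^3 + 30240 x


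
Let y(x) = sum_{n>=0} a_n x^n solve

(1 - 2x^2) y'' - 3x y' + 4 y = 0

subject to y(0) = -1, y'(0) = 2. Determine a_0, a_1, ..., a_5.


Ansatz: y(x) = sum_{n>=0} a_n x^n, so y'(x) = sum_{n>=1} n a_n x^(n-1) and y''(x) = sum_{n>=2} n(n-1) a_n x^(n-2).
Substitute into P(x) y'' + Q(x) y' + R(x) y = 0 with P(x) = 1 - 2x^2, Q(x) = -3x, R(x) = 4, and match powers of x.
Initial conditions: a_0 = -1, a_1 = 2.
Setting the coefficient of each power of x to zero and solving order by order (substituting the coefficients already found):
  x^0: 2 a_2 + 4 a_0 = 0  ->  2 a_2 = -4 a_0 = 4  ->  a_2 = 2
  x^1: 6 a_3 + a_1 = 0  ->  6 a_3 = -a_1 = -2  ->  a_3 = -1/3
  x^2: 12 a_4 - 6 a_2 = 0  ->  12 a_4 = 6 a_2 = 12  ->  a_4 = 1
  x^3: 20 a_5 - 17 a_3 = 0  ->  20 a_5 = 17 a_3 = -17/3  ->  a_5 = -17/60
Truncated series: y(x) = -1 + 2 x + 2 x^2 - (1/3) x^3 + x^4 - (17/60) x^5 + O(x^6).

a_0 = -1; a_1 = 2; a_2 = 2; a_3 = -1/3; a_4 = 1; a_5 = -17/60


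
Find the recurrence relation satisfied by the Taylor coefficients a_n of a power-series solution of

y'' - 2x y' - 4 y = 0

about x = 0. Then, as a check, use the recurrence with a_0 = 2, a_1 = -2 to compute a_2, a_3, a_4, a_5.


Substitute y = sum_n a_n x^n.
y''(x) has coefficient (n+2)(n+1) a_{n+2} at x^n;
-2 x y'(x) has coefficient -2 n a_n at x^n (shift);
-4 y(x) has coefficient -4 a_n at x^n.
Matching x^n: (n+2)(n+1) a_{n+2} + (-2n - 4) a_n = 0.
Thus a_{n+2} = (2n + 4) / ((n+1)(n+2)) * a_n.

Check with a_0 = 2, a_1 = -2 (apply the recurrence for n = 0, 1, 2, 3): a_0 = 2, a_1 = -2, a_2 = 4, a_3 = -2, a_4 = 8/3, a_5 = -1.

a_(n+2) = (2n + 4) / ((n+1)(n+2)) * a_n; check: a_0 = 2, a_1 = -2, a_2 = 4, a_3 = -2, a_4 = 8/3, a_5 = -1


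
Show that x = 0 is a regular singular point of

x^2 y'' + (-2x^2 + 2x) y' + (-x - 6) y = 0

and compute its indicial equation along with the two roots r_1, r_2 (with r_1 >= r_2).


Divide by x^2 to reach normal form y'' + P_1(x) y' + P_2(x) y = 0 with P_1(x) = -2 + 2/x and P_2(x) = -1/x - 6/x^2.
x = 0 is a singular point because the y'-coefficient -2 + 2/x has a pole at x = 0 and the y-coefficient -1/x - 6/x^2 has a pole at x = 0.
It is a regular singular point because x P_1(x) = p(x) = 2 - 2x and x^2 P_2(x) = q(x) = -x - 6 are polynomials, hence analytic at x = 0.
p(0) = 2,  q(0) = -6.
Indicial equation: r(r-1) + p(0) r + q(0) = 0, i.e. r^2 + (p(0) - 1) r + q(0) = 0, i.e. r^2 + 1 r - 6 = 0.
Discriminant: (1)^2 - 4(-6) = 25, so r = (-1 ± 5)/2.
Solving: r_1 = 2, r_2 = -3.

indicial: r^2 + 1 r - 6 = 0; roots r_1 = 2, r_2 = -3


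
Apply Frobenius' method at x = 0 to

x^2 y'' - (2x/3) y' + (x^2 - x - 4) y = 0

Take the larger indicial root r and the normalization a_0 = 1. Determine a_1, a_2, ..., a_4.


Write in Frobenius form y'' + (p(x)/x) y' + (q(x)/x^2) y = 0:
  p(x) = -2/3,  q(x) = x^2 - x - 4.
Indicial equation: r(r-1) + (-2/3) r + (-4) = 0 -> roots r_1 = 3, r_2 = -4/3.
Take r = r_1 = 3. Let y(x) = x^r sum_{n>=0} a_n x^n with a_0 = 1.
Substitute y = x^r sum a_n x^n and match x^{r+n}. The recurrence is
  D(n) a_n - 1 a_{n-1} + 1 a_{n-2} = 0,  where D(n) = (r+n)(r+n-1) + (-2/3)(r+n) + (-4).
  a_n = [1 a_{n-1} - 1 a_{n-2}] / D(n).
Since the indicial polynomial factors as (r - r_1)(r - r_2), D(n) = (r_1 + n - r_1)(r_1 + n - r_2) = n(n + 13/3).
Evaluating step by step (a_0 = 1):
  n = 1: D(1) = 1(1 + 13/3) = 16/3; numerator = 1(1) = 1; a_1 = (1)/(16/3) = 3/16
  n = 2: D(2) = 2(2 + 13/3) = 38/3; numerator = 1(3/16) - 1(1) = -13/16; a_2 = (-13/16)/(38/3) = -39/608
  n = 3: D(3) = 3(3 + 13/3) = 22; numerator = 1(-39/608) - 1(3/16) = -153/608; a_3 = (-153/608)/(22) = -153/13376
  n = 4: D(4) = 4(4 + 13/3) = 100/3; numerator = 1(-153/13376) - 1(-39/608) = 705/13376; a_4 = (705/13376)/(100/3) = 423/267520

r = 3; a_0 = 1; a_1 = 3/16; a_2 = -39/608; a_3 = -153/13376; a_4 = 423/267520


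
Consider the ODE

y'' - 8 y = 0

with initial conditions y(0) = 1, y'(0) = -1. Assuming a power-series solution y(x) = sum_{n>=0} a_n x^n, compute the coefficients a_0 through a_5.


Ansatz: y(x) = sum_{n>=0} a_n x^n, so y'(x) = sum_{n>=1} n a_n x^(n-1) and y''(x) = sum_{n>=2} n(n-1) a_n x^(n-2).
Substitute into P(x) y'' + Q(x) y' + R(x) y = 0 with P(x) = 1, Q(x) = 0, R(x) = -8, and match powers of x.
Initial conditions: a_0 = 1, a_1 = -1.
Setting the coefficient of each power of x to zero and solving order by order (substituting the coefficients already found):
  x^0: 2 a_2 - 8 a_0 = 0  ->  2 a_2 = 8 a_0 = 8  ->  a_2 = 4
  x^1: 6 a_3 - 8 a_1 = 0  ->  6 a_3 = 8 a_1 = -8  ->  a_3 = -4/3
  x^2: 12 a_4 - 8 a_2 = 0  ->  12 a_4 = 8 a_2 = 32  ->  a_4 = 8/3
  x^3: 20 a_5 - 8 a_3 = 0  ->  20 a_5 = 8 a_3 = -32/3  ->  a_5 = -8/15
Truncated series: y(x) = 1 - x + 4 x^2 - (4/3) x^3 + (8/3) x^4 - (8/15) x^5 + O(x^6).

a_0 = 1; a_1 = -1; a_2 = 4; a_3 = -4/3; a_4 = 8/3; a_5 = -8/15


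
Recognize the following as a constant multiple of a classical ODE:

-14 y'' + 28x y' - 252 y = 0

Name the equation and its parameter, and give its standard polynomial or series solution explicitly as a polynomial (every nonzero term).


All three coefficients share the factor -14; dividing through by -14 gives  y'' - 2x y' + 18 y = 0.
This matches the Hermite equation y'' - 2x y' + 2n y = 0 with 2n = 18, so n = 9; the polynomial solution is H_9(x).
With y = sum_k a_k x^k, matching x^k gives (k+2)(k+1) a_{k+2} = 2(k - n) a_k = 2(k - 9) a_k. The right side vanishes at k = 9, so the series with the parity of 9 terminates at degree 9.
Standard normalization: leading coefficient of H_n is 2^n, so a_9 = 2^9 = 512. Work downward with a_k = (k+1)(k+2) a_{k+2} / (2(k - n)):
  a_7 = (8)(9)(512) / (2(7 - 9)) = 36864/(-4) = -9216
  a_5 = (6)(7)(-9216) / (2(5 - 9)) = -387072/(-8) = 48384
  a_3 = (4)(5)(48384) / (2(3 - 9)) = 967680/(-12) = -80640
  a_1 = (2)(3)(-80640) / (2(1 - 9)) = -483840/(-16) = 30240
Hence H_9(x) = 512 x^9 - 9216 x^7 + 48384 x^5 - 80640 x^3 + 30240 x.

H_9(x); series = 512 x^9 - 9216 x^7 + 48384 x^5 - 80640 x^3 + 30240 x


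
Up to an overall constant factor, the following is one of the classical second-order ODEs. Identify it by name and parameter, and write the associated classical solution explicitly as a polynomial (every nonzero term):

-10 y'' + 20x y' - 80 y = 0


All three coefficients share the factor -10; dividing through by -10 gives  y'' - 2x y' + 8 y = 0.
This matches the Hermite equation y'' - 2x y' + 2n y = 0 with 2n = 8, so n = 4; the polynomial solution is H_4(x).
With y = sum_k a_k x^k, matching x^k gives (k+2)(k+1) a_{k+2} = 2(k - n) a_k = 2(k - 4) a_k. The right side vanishes at k = 4, so the series with the parity of 4 terminates at degree 4.
Standard normalization: leading coefficient of H_n is 2^n, so a_4 = 2^4 = 16. Work downward with a_k = (k+1)(k+2) a_{k+2} / (2(k - n)):
  a_2 = (3)(4)(16) / (2(2 - 4)) = 192/(-4) = -48
  a_0 = (1)(2)(-48) / (2(0 - 4)) = -96/(-8) = 12
Hence H_4(x) = 16 x^4 - 48 x^2 + 12.

H_4(x); series = 16 x^4 - 48 x^2 + 12


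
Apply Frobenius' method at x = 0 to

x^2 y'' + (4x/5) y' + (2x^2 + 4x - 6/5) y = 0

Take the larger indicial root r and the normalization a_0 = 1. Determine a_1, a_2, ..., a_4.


Write in Frobenius form y'' + (p(x)/x) y' + (q(x)/x^2) y = 0:
  p(x) = 4/5,  q(x) = 2x^2 + 4x - 6/5.
Indicial equation: r(r-1) + (4/5) r + (-6/5) = 0 -> roots r_1 = 6/5, r_2 = -1.
Take r = r_1 = 6/5. Let y(x) = x^r sum_{n>=0} a_n x^n with a_0 = 1.
Substitute y = x^r sum a_n x^n and match x^{r+n}. The recurrence is
  D(n) a_n + 4 a_{n-1} + 2 a_{n-2} = 0,  where D(n) = (r+n)(r+n-1) + (4/5)(r+n) + (-6/5).
  a_n = [-4 a_{n-1} - 2 a_{n-2}] / D(n).
Since the indicial polynomial factors as (r - r_1)(r - r_2), D(n) = (r_1 + n - r_1)(r_1 + n - r_2) = n(n + 11/5).
Evaluating step by step (a_0 = 1):
  n = 1: D(1) = 1(1 + 11/5) = 16/5; numerator = -4(1) = -4; a_1 = (-4)/(16/5) = -5/4
  n = 2: D(2) = 2(2 + 11/5) = 42/5; numerator = -4(-5/4) - 2(1) = 3; a_2 = (3)/(42/5) = 5/14
  n = 3: D(3) = 3(3 + 11/5) = 78/5; numerator = -4(5/14) - 2(-5/4) = 15/14; a_3 = (15/14)/(78/5) = 25/364
  n = 4: D(4) = 4(4 + 11/5) = 124/5; numerator = -4(25/364) - 2(5/14) = -90/91; a_4 = (-90/91)/(124/5) = -225/5642

r = 6/5; a_0 = 1; a_1 = -5/4; a_2 = 5/14; a_3 = 25/364; a_4 = -225/5642


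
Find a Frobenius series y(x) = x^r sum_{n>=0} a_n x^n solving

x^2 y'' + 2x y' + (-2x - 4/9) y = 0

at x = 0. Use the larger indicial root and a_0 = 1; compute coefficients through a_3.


Write in Frobenius form y'' + (p(x)/x) y' + (q(x)/x^2) y = 0:
  p(x) = 2,  q(x) = -2x - 4/9.
Indicial equation: r(r-1) + (2) r + (-4/9) = 0 -> roots r_1 = 1/3, r_2 = -4/3.
Take r = r_1 = 1/3. Let y(x) = x^r sum_{n>=0} a_n x^n with a_0 = 1.
Substitute y = x^r sum a_n x^n and match x^{r+n}. The recurrence is
  D(n) a_n - 2 a_{n-1} = 0,  where D(n) = (r+n)(r+n-1) + (2)(r+n) + (-4/9).
  a_n = 2 / D(n) * a_{n-1}.
Since the indicial polynomial factors as (r - r_1)(r - r_2), D(n) = (r_1 + n - r_1)(r_1 + n - r_2) = n(n + 5/3).
Evaluating step by step (a_0 = 1):
  n = 1: D(1) = 1(1 + 5/3) = 8/3; numerator = 2(1) = 2; a_1 = (2)/(8/3) = 3/4
  n = 2: D(2) = 2(2 + 5/3) = 22/3; numerator = 2(3/4) = 3/2; a_2 = (3/2)/(22/3) = 9/44
  n = 3: D(3) = 3(3 + 5/3) = 14; numerator = 2(9/44) = 9/22; a_3 = (9/22)/(14) = 9/308

r = 1/3; a_0 = 1; a_1 = 3/4; a_2 = 9/44; a_3 = 9/308


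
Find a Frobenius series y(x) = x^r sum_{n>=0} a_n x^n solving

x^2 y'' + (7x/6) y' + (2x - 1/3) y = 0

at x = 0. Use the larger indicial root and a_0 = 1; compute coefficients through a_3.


Write in Frobenius form y'' + (p(x)/x) y' + (q(x)/x^2) y = 0:
  p(x) = 7/6,  q(x) = 2x - 1/3.
Indicial equation: r(r-1) + (7/6) r + (-1/3) = 0 -> roots r_1 = 1/2, r_2 = -2/3.
Take r = r_1 = 1/2. Let y(x) = x^r sum_{n>=0} a_n x^n with a_0 = 1.
Substitute y = x^r sum a_n x^n and match x^{r+n}. The recurrence is
  D(n) a_n + 2 a_{n-1} = 0,  where D(n) = (r+n)(r+n-1) + (7/6)(r+n) + (-1/3).
  a_n = -2 / D(n) * a_{n-1}.
Since the indicial polynomial factors as (r - r_1)(r - r_2), D(n) = (r_1 + n - r_1)(r_1 + n - r_2) = n(n + 7/6).
Evaluating step by step (a_0 = 1):
  n = 1: D(1) = 1(1 + 7/6) = 13/6; numerator = -2(1) = -2; a_1 = (-2)/(13/6) = -12/13
  n = 2: D(2) = 2(2 + 7/6) = 19/3; numerator = -2(-12/13) = 24/13; a_2 = (24/13)/(19/3) = 72/247
  n = 3: D(3) = 3(3 + 7/6) = 25/2; numerator = -2(72/247) = -144/247; a_3 = (-144/247)/(25/2) = -288/6175

r = 1/2; a_0 = 1; a_1 = -12/13; a_2 = 72/247; a_3 = -288/6175


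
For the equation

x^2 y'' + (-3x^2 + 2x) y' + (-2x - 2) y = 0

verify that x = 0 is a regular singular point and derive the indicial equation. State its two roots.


Divide by x^2 to reach normal form y'' + P_1(x) y' + P_2(x) y = 0 with P_1(x) = -3 + 2/x and P_2(x) = -2/x - 2/x^2.
x = 0 is a singular point because the y'-coefficient -3 + 2/x has a pole at x = 0 and the y-coefficient -2/x - 2/x^2 has a pole at x = 0.
It is a regular singular point because x P_1(x) = p(x) = 2 - 3x and x^2 P_2(x) = q(x) = -2x - 2 are polynomials, hence analytic at x = 0.
p(0) = 2,  q(0) = -2.
Indicial equation: r(r-1) + p(0) r + q(0) = 0, i.e. r^2 + (p(0) - 1) r + q(0) = 0, i.e. r^2 + 1 r - 2 = 0.
Discriminant: (1)^2 - 4(-2) = 9, so r = (-1 ± 3)/2.
Solving: r_1 = 1, r_2 = -2.

indicial: r^2 + 1 r - 2 = 0; roots r_1 = 1, r_2 = -2


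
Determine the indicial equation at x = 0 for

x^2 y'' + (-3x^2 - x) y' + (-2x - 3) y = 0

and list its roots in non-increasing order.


Divide by x^2 to reach normal form y'' + P_1(x) y' + P_2(x) y = 0 with P_1(x) = -3 - 1/x and P_2(x) = -2/x - 3/x^2.
x = 0 is a singular point because the y'-coefficient -3 - 1/x has a pole at x = 0 and the y-coefficient -2/x - 3/x^2 has a pole at x = 0.
It is a regular singular point because x P_1(x) = p(x) = -3x - 1 and x^2 P_2(x) = q(x) = -2x - 3 are polynomials, hence analytic at x = 0.
p(0) = -1,  q(0) = -3.
Indicial equation: r(r-1) + p(0) r + q(0) = 0, i.e. r^2 + (p(0) - 1) r + q(0) = 0, i.e. r^2 - 2 r - 3 = 0.
Discriminant: (-2)^2 - 4(-3) = 16, so r = (2 ± 4)/2.
Solving: r_1 = 3, r_2 = -1.

indicial: r^2 - 2 r - 3 = 0; roots r_1 = 3, r_2 = -1


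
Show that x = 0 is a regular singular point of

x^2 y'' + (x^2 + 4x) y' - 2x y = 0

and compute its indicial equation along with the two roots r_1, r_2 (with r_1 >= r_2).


Divide by x^2 to reach normal form y'' + P_1(x) y' + P_2(x) y = 0 with P_1(x) = 1 + 4/x and P_2(x) = -2/x.
x = 0 is a singular point because the y'-coefficient 1 + 4/x has a pole at x = 0 and the y-coefficient -2/x has a pole at x = 0.
It is a regular singular point because x P_1(x) = p(x) = x + 4 and x^2 P_2(x) = q(x) = -2x are polynomials, hence analytic at x = 0.
p(0) = 4,  q(0) = 0.
Indicial equation: r(r-1) + p(0) r + q(0) = 0, i.e. r^2 + (p(0) - 1) r + q(0) = 0, i.e. r^2 + 3 r = 0.
Discriminant: (3)^2 - 4(0) = 9, so r = (-3 ± 3)/2.
Solving: r_1 = 0, r_2 = -3.

indicial: r^2 + 3 r = 0; roots r_1 = 0, r_2 = -3


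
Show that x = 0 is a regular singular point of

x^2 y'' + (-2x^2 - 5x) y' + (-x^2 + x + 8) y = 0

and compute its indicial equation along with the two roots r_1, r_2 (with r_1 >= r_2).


Divide by x^2 to reach normal form y'' + P_1(x) y' + P_2(x) y = 0 with P_1(x) = -2 - 5/x and P_2(x) = -1 + 1/x + 8/x^2.
x = 0 is a singular point because the y'-coefficient -2 - 5/x has a pole at x = 0 and the y-coefficient -1 + 1/x + 8/x^2 has a pole at x = 0.
It is a regular singular point because x P_1(x) = p(x) = -2x - 5 and x^2 P_2(x) = q(x) = -x^2 + x + 8 are polynomials, hence analytic at x = 0.
p(0) = -5,  q(0) = 8.
Indicial equation: r(r-1) + p(0) r + q(0) = 0, i.e. r^2 + (p(0) - 1) r + q(0) = 0, i.e. r^2 - 6 r + 8 = 0.
Discriminant: (-6)^2 - 4(8) = 4, so r = (6 ± 2)/2.
Solving: r_1 = 4, r_2 = 2.

indicial: r^2 - 6 r + 8 = 0; roots r_1 = 4, r_2 = 2


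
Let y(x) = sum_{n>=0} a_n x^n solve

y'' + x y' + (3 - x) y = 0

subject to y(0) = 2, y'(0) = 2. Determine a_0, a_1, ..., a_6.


Ansatz: y(x) = sum_{n>=0} a_n x^n, so y'(x) = sum_{n>=1} n a_n x^(n-1) and y''(x) = sum_{n>=2} n(n-1) a_n x^(n-2).
Substitute into P(x) y'' + Q(x) y' + R(x) y = 0 with P(x) = 1, Q(x) = x, R(x) = 3 - x, and match powers of x.
Initial conditions: a_0 = 2, a_1 = 2.
Setting the coefficient of each power of x to zero and solving order by order (substituting the coefficients already found):
  x^0: 2 a_2 + 3 a_0 = 0  ->  2 a_2 = -3 a_0 = -6  ->  a_2 = -3
  x^1: 6 a_3 + 4 a_1 - a_0 = 0  ->  6 a_3 = -4 a_1 + a_0 = -6  ->  a_3 = -1
  x^2: 12 a_4 + 5 a_2 - a_1 = 0  ->  12 a_4 = -5 a_2 + a_1 = 17  ->  a_4 = 17/12
  x^3: 20 a_5 + 6 a_3 - a_2 = 0  ->  20 a_5 = -6 a_3 + a_2 = 3  ->  a_5 = 3/20
  x^4: 30 a_6 + 7 a_4 - a_3 = 0  ->  30 a_6 = -7 a_4 + a_3 = -131/12  ->  a_6 = -131/360
Truncated series: y(x) = 2 + 2 x - 3 x^2 - x^3 + (17/12) x^4 + (3/20) x^5 - (131/360) x^6 + O(x^7).

a_0 = 2; a_1 = 2; a_2 = -3; a_3 = -1; a_4 = 17/12; a_5 = 3/20; a_6 = -131/360


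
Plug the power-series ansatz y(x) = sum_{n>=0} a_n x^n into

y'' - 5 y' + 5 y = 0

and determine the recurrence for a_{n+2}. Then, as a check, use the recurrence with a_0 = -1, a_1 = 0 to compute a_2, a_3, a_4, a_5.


Substitute y = sum_n a_n x^n.
y''(x) has coefficient (n+2)(n+1) a_{n+2} at x^n;
-5 y'(x) has coefficient -5 (n+1) a_{n+1} at x^n;
5 y(x) has coefficient 5 a_n at x^n.
Matching x^n: (n+2)(n+1) a_{n+2} - 5 (n+1) a_{n+1} + 5 a_n = 0.
Thus a_{n+2} = [5 (n+1) a_{n+1} - 5 a_n] / ((n+1)(n+2)).

Check with a_0 = -1, a_1 = 0 (apply the recurrence for n = 0, 1, 2, 3): a_0 = -1, a_1 = 0, a_2 = 5/2, a_3 = 25/6, a_4 = 25/6, a_5 = 25/8.

a_(n+2) = [5 (n+1) a_(n+1) - 5 a_n] / ((n+1)(n+2)); check: a_0 = -1, a_1 = 0, a_2 = 5/2, a_3 = 25/6, a_4 = 25/6, a_5 = 25/8


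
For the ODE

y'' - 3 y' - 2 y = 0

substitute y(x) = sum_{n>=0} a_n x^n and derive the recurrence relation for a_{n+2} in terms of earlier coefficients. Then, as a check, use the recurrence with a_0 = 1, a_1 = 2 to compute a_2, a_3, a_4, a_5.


Substitute y = sum_n a_n x^n.
y''(x) has coefficient (n+2)(n+1) a_{n+2} at x^n;
-3 y'(x) has coefficient -3 (n+1) a_{n+1} at x^n;
-2 y(x) has coefficient -2 a_n at x^n.
Matching x^n: (n+2)(n+1) a_{n+2} - 3 (n+1) a_{n+1} - 2 a_n = 0.
Thus a_{n+2} = [3 (n+1) a_{n+1} + 2 a_n] / ((n+1)(n+2)).

Check with a_0 = 1, a_1 = 2 (apply the recurrence for n = 0, 1, 2, 3): a_0 = 1, a_1 = 2, a_2 = 4, a_3 = 14/3, a_4 = 25/6, a_5 = 89/30.

a_(n+2) = [3 (n+1) a_(n+1) + 2 a_n] / ((n+1)(n+2)); check: a_0 = 1, a_1 = 2, a_2 = 4, a_3 = 14/3, a_4 = 25/6, a_5 = 89/30


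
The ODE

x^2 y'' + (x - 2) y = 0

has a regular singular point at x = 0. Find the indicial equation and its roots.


Divide by x^2 to reach normal form y'' + P_1(x) y' + P_2(x) y = 0 with P_1(x) = 0 and P_2(x) = 1/x - 2/x^2.
x = 0 is a singular point because the y-coefficient 1/x - 2/x^2 has a pole at x = 0.
It is a regular singular point because x P_1(x) = p(x) = 0 and x^2 P_2(x) = q(x) = x - 2 are polynomials, hence analytic at x = 0.
p(0) = 0,  q(0) = -2.
Indicial equation: r(r-1) + p(0) r + q(0) = 0, i.e. r^2 + (p(0) - 1) r + q(0) = 0, i.e. r^2 - 1 r - 2 = 0.
Discriminant: (-1)^2 - 4(-2) = 9, so r = (1 ± 3)/2.
Solving: r_1 = 2, r_2 = -1.

indicial: r^2 - 1 r - 2 = 0; roots r_1 = 2, r_2 = -1


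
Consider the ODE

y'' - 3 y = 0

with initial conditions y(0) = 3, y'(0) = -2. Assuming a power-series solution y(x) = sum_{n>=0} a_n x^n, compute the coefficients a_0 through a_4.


Ansatz: y(x) = sum_{n>=0} a_n x^n, so y'(x) = sum_{n>=1} n a_n x^(n-1) and y''(x) = sum_{n>=2} n(n-1) a_n x^(n-2).
Substitute into P(x) y'' + Q(x) y' + R(x) y = 0 with P(x) = 1, Q(x) = 0, R(x) = -3, and match powers of x.
Initial conditions: a_0 = 3, a_1 = -2.
Setting the coefficient of each power of x to zero and solving order by order (substituting the coefficients already found):
  x^0: 2 a_2 - 3 a_0 = 0  ->  2 a_2 = 3 a_0 = 9  ->  a_2 = 9/2
  x^1: 6 a_3 - 3 a_1 = 0  ->  6 a_3 = 3 a_1 = -6  ->  a_3 = -1
  x^2: 12 a_4 - 3 a_2 = 0  ->  12 a_4 = 3 a_2 = 27/2  ->  a_4 = 9/8
Truncated series: y(x) = 3 - 2 x + (9/2) x^2 - x^3 + (9/8) x^4 + O(x^5).

a_0 = 3; a_1 = -2; a_2 = 9/2; a_3 = -1; a_4 = 9/8


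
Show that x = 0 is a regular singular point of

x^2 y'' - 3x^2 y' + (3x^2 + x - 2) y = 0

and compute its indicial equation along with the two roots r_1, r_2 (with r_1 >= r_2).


Divide by x^2 to reach normal form y'' + P_1(x) y' + P_2(x) y = 0 with P_1(x) = -3 and P_2(x) = 3 + 1/x - 2/x^2.
x = 0 is a singular point because the y-coefficient 3 + 1/x - 2/x^2 has a pole at x = 0.
It is a regular singular point because x P_1(x) = p(x) = -3x and x^2 P_2(x) = q(x) = 3x^2 + x - 2 are polynomials, hence analytic at x = 0.
p(0) = 0,  q(0) = -2.
Indicial equation: r(r-1) + p(0) r + q(0) = 0, i.e. r^2 + (p(0) - 1) r + q(0) = 0, i.e. r^2 - 1 r - 2 = 0.
Discriminant: (-1)^2 - 4(-2) = 9, so r = (1 ± 3)/2.
Solving: r_1 = 2, r_2 = -1.

indicial: r^2 - 1 r - 2 = 0; roots r_1 = 2, r_2 = -1


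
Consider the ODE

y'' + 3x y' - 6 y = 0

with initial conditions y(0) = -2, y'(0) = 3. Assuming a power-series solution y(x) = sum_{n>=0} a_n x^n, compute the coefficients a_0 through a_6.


Ansatz: y(x) = sum_{n>=0} a_n x^n, so y'(x) = sum_{n>=1} n a_n x^(n-1) and y''(x) = sum_{n>=2} n(n-1) a_n x^(n-2).
Substitute into P(x) y'' + Q(x) y' + R(x) y = 0 with P(x) = 1, Q(x) = 3x, R(x) = -6, and match powers of x.
Initial conditions: a_0 = -2, a_1 = 3.
Setting the coefficient of each power of x to zero and solving order by order (substituting the coefficients already found):
  x^0: 2 a_2 - 6 a_0 = 0  ->  2 a_2 = 6 a_0 = -12  ->  a_2 = -6
  x^1: 6 a_3 - 3 a_1 = 0  ->  6 a_3 = 3 a_1 = 9  ->  a_3 = 3/2
  x^2: 12 a_4 = 0  ->  a_4 = 0
  x^3: 20 a_5 + 3 a_3 = 0  ->  20 a_5 = -3 a_3 = -9/2  ->  a_5 = -9/40
  x^4: 30 a_6 + 6 a_4 = 0  ->  30 a_6 = -6 a_4 = 0  ->  a_6 = 0
Truncated series: y(x) = -2 + 3 x - 6 x^2 + (3/2) x^3 - (9/40) x^5 + O(x^7).

a_0 = -2; a_1 = 3; a_2 = -6; a_3 = 3/2; a_4 = 0; a_5 = -9/40; a_6 = 0


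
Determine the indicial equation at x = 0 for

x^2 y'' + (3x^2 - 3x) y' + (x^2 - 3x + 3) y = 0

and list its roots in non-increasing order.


Divide by x^2 to reach normal form y'' + P_1(x) y' + P_2(x) y = 0 with P_1(x) = 3 - 3/x and P_2(x) = 1 - 3/x + 3/x^2.
x = 0 is a singular point because the y'-coefficient 3 - 3/x has a pole at x = 0 and the y-coefficient 1 - 3/x + 3/x^2 has a pole at x = 0.
It is a regular singular point because x P_1(x) = p(x) = 3x - 3 and x^2 P_2(x) = q(x) = x^2 - 3x + 3 are polynomials, hence analytic at x = 0.
p(0) = -3,  q(0) = 3.
Indicial equation: r(r-1) + p(0) r + q(0) = 0, i.e. r^2 + (p(0) - 1) r + q(0) = 0, i.e. r^2 - 4 r + 3 = 0.
Discriminant: (-4)^2 - 4(3) = 4, so r = (4 ± 2)/2.
Solving: r_1 = 3, r_2 = 1.

indicial: r^2 - 4 r + 3 = 0; roots r_1 = 3, r_2 = 1


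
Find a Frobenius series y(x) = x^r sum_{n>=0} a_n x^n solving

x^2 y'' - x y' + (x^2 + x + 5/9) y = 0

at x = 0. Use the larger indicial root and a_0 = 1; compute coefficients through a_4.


Write in Frobenius form y'' + (p(x)/x) y' + (q(x)/x^2) y = 0:
  p(x) = -1,  q(x) = x^2 + x + 5/9.
Indicial equation: r(r-1) + (-1) r + (5/9) = 0 -> roots r_1 = 5/3, r_2 = 1/3.
Take r = r_1 = 5/3. Let y(x) = x^r sum_{n>=0} a_n x^n with a_0 = 1.
Substitute y = x^r sum a_n x^n and match x^{r+n}. The recurrence is
  D(n) a_n + 1 a_{n-1} + 1 a_{n-2} = 0,  where D(n) = (r+n)(r+n-1) + (-1)(r+n) + (5/9).
  a_n = [-1 a_{n-1} - 1 a_{n-2}] / D(n).
Since the indicial polynomial factors as (r - r_1)(r - r_2), D(n) = (r_1 + n - r_1)(r_1 + n - r_2) = n(n + 4/3).
Evaluating step by step (a_0 = 1):
  n = 1: D(1) = 1(1 + 4/3) = 7/3; numerator = -1(1) = -1; a_1 = (-1)/(7/3) = -3/7
  n = 2: D(2) = 2(2 + 4/3) = 20/3; numerator = -1(-3/7) - 1(1) = -4/7; a_2 = (-4/7)/(20/3) = -3/35
  n = 3: D(3) = 3(3 + 4/3) = 13; numerator = -1(-3/35) - 1(-3/7) = 18/35; a_3 = (18/35)/(13) = 18/455
  n = 4: D(4) = 4(4 + 4/3) = 64/3; numerator = -1(18/455) - 1(-3/35) = 3/65; a_4 = (3/65)/(64/3) = 9/4160

r = 5/3; a_0 = 1; a_1 = -3/7; a_2 = -3/35; a_3 = 18/455; a_4 = 9/4160


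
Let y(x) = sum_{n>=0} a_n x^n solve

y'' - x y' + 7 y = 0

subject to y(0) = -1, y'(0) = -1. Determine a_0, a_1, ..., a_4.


Ansatz: y(x) = sum_{n>=0} a_n x^n, so y'(x) = sum_{n>=1} n a_n x^(n-1) and y''(x) = sum_{n>=2} n(n-1) a_n x^(n-2).
Substitute into P(x) y'' + Q(x) y' + R(x) y = 0 with P(x) = 1, Q(x) = -x, R(x) = 7, and match powers of x.
Initial conditions: a_0 = -1, a_1 = -1.
Setting the coefficient of each power of x to zero and solving order by order (substituting the coefficients already found):
  x^0: 2 a_2 + 7 a_0 = 0  ->  2 a_2 = -7 a_0 = 7  ->  a_2 = 7/2
  x^1: 6 a_3 + 6 a_1 = 0  ->  6 a_3 = -6 a_1 = 6  ->  a_3 = 1
  x^2: 12 a_4 + 5 a_2 = 0  ->  12 a_4 = -5 a_2 = -35/2  ->  a_4 = -35/24
Truncated series: y(x) = -1 - x + (7/2) x^2 + x^3 - (35/24) x^4 + O(x^5).

a_0 = -1; a_1 = -1; a_2 = 7/2; a_3 = 1; a_4 = -35/24


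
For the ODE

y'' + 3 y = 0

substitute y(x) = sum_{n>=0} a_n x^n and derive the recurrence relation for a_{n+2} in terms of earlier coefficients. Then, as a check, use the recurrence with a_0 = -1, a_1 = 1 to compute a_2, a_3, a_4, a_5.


Substitute y = sum_n a_n x^n into y'' + (const) y = 0.
y''(x) = sum_{n>=0} (n+2)(n+1) a_{n+2} x^n.
The ODE becomes sum_n [(n+2)(n+1) a_{n+2} + 3 a_n] x^n = 0.
Setting each coefficient to zero gives the recurrence:
  (n+2)(n+1) a_{n+2} + 3 a_n = 0,
  a_{n+2} = -3 / ((n+1)(n+2)) a_n.

Check with a_0 = -1, a_1 = 1 (apply the recurrence for n = 0, 1, 2, 3): a_0 = -1, a_1 = 1, a_2 = 3/2, a_3 = -1/2, a_4 = -3/8, a_5 = 3/40.

a_{n+2} = -3/((n+1)(n+2)) * a_n; check: a_0 = -1, a_1 = 1, a_2 = 3/2, a_3 = -1/2, a_4 = -3/8, a_5 = 3/40


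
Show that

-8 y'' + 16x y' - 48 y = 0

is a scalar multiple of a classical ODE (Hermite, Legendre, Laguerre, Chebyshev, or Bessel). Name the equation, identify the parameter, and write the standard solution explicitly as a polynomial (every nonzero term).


All three coefficients share the factor -8; dividing through by -8 gives  y'' - 2x y' + 6 y = 0.
This matches the Hermite equation y'' - 2x y' + 2n y = 0 with 2n = 6, so n = 3; the polynomial solution is H_3(x).
With y = sum_k a_k x^k, matching x^k gives (k+2)(k+1) a_{k+2} = 2(k - n) a_k = 2(k - 3) a_k. The right side vanishes at k = 3, so the series with the parity of 3 terminates at degree 3.
Standard normalization: leading coefficient of H_n is 2^n, so a_3 = 2^3 = 8. Work downward with a_k = (k+1)(k+2) a_{k+2} / (2(k - n)):
  a_1 = (2)(3)(8) / (2(1 - 3)) = 48/(-4) = -12
Hence H_3(x) = 8 x^3 - 12 x.

H_3(x); series = 8 x^3 - 12 x


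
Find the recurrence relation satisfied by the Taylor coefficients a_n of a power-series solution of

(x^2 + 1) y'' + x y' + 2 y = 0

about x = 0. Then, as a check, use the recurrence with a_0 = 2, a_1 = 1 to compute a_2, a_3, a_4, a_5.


Substitute y = sum_n a_n x^n.
(1 + 1 x^2) y'' contributes (n+2)(n+1) a_{n+2} + n(n-1) a_n at x^n.
x y'(x) contributes n a_n at x^n.
2 y(x) contributes 2 a_n at x^n.
Matching x^n: (n+2)(n+1) a_{n+2} + (n(n-1) + n + 2) a_n = 0.
Thus a_{n+2} = (-n(n-1) - n - 2) / ((n+1)(n+2)) * a_n.

Check with a_0 = 2, a_1 = 1 (apply the recurrence for n = 0, 1, 2, 3): a_0 = 2, a_1 = 1, a_2 = -2, a_3 = -1/2, a_4 = 1, a_5 = 11/40.

a_(n+2) = (-n(n-1) - n - 2) / ((n+1)(n+2)) * a_n; check: a_0 = 2, a_1 = 1, a_2 = -2, a_3 = -1/2, a_4 = 1, a_5 = 11/40


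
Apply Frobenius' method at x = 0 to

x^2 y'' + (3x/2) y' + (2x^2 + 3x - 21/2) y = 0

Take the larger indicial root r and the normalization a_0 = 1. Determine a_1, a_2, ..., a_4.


Write in Frobenius form y'' + (p(x)/x) y' + (q(x)/x^2) y = 0:
  p(x) = 3/2,  q(x) = 2x^2 + 3x - 21/2.
Indicial equation: r(r-1) + (3/2) r + (-21/2) = 0 -> roots r_1 = 3, r_2 = -7/2.
Take r = r_1 = 3. Let y(x) = x^r sum_{n>=0} a_n x^n with a_0 = 1.
Substitute y = x^r sum a_n x^n and match x^{r+n}. The recurrence is
  D(n) a_n + 3 a_{n-1} + 2 a_{n-2} = 0,  where D(n) = (r+n)(r+n-1) + (3/2)(r+n) + (-21/2).
  a_n = [-3 a_{n-1} - 2 a_{n-2}] / D(n).
Since the indicial polynomial factors as (r - r_1)(r - r_2), D(n) = (r_1 + n - r_1)(r_1 + n - r_2) = n(n + 13/2).
Evaluating step by step (a_0 = 1):
  n = 1: D(1) = 1(1 + 13/2) = 15/2; numerator = -3(1) = -3; a_1 = (-3)/(15/2) = -2/5
  n = 2: D(2) = 2(2 + 13/2) = 17; numerator = -3(-2/5) - 2(1) = -4/5; a_2 = (-4/5)/(17) = -4/85
  n = 3: D(3) = 3(3 + 13/2) = 57/2; numerator = -3(-4/85) - 2(-2/5) = 16/17; a_3 = (16/17)/(57/2) = 32/969
  n = 4: D(4) = 4(4 + 13/2) = 42; numerator = -3(32/969) - 2(-4/85) = -8/1615; a_4 = (-8/1615)/(42) = -4/33915

r = 3; a_0 = 1; a_1 = -2/5; a_2 = -4/85; a_3 = 32/969; a_4 = -4/33915


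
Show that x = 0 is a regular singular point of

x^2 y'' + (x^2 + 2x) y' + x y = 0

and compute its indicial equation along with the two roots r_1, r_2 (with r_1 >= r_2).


Divide by x^2 to reach normal form y'' + P_1(x) y' + P_2(x) y = 0 with P_1(x) = 1 + 2/x and P_2(x) = 1/x.
x = 0 is a singular point because the y'-coefficient 1 + 2/x has a pole at x = 0 and the y-coefficient 1/x has a pole at x = 0.
It is a regular singular point because x P_1(x) = p(x) = x + 2 and x^2 P_2(x) = q(x) = x are polynomials, hence analytic at x = 0.
p(0) = 2,  q(0) = 0.
Indicial equation: r(r-1) + p(0) r + q(0) = 0, i.e. r^2 + (p(0) - 1) r + q(0) = 0, i.e. r^2 + 1 r = 0.
Discriminant: (1)^2 - 4(0) = 1, so r = (-1 ± 1)/2.
Solving: r_1 = 0, r_2 = -1.

indicial: r^2 + 1 r = 0; roots r_1 = 0, r_2 = -1


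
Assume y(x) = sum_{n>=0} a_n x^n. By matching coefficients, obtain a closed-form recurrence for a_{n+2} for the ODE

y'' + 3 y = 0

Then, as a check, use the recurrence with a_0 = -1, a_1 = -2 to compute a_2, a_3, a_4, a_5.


Substitute y = sum_n a_n x^n into y'' + (const) y = 0.
y''(x) = sum_{n>=0} (n+2)(n+1) a_{n+2} x^n.
The ODE becomes sum_n [(n+2)(n+1) a_{n+2} + 3 a_n] x^n = 0.
Setting each coefficient to zero gives the recurrence:
  (n+2)(n+1) a_{n+2} + 3 a_n = 0,
  a_{n+2} = -3 / ((n+1)(n+2)) a_n.

Check with a_0 = -1, a_1 = -2 (apply the recurrence for n = 0, 1, 2, 3): a_0 = -1, a_1 = -2, a_2 = 3/2, a_3 = 1, a_4 = -3/8, a_5 = -3/20.

a_{n+2} = -3/((n+1)(n+2)) * a_n; check: a_0 = -1, a_1 = -2, a_2 = 3/2, a_3 = 1, a_4 = -3/8, a_5 = -3/20


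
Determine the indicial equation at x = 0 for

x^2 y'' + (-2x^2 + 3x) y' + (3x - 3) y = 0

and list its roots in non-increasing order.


Divide by x^2 to reach normal form y'' + P_1(x) y' + P_2(x) y = 0 with P_1(x) = -2 + 3/x and P_2(x) = 3/x - 3/x^2.
x = 0 is a singular point because the y'-coefficient -2 + 3/x has a pole at x = 0 and the y-coefficient 3/x - 3/x^2 has a pole at x = 0.
It is a regular singular point because x P_1(x) = p(x) = 3 - 2x and x^2 P_2(x) = q(x) = 3x - 3 are polynomials, hence analytic at x = 0.
p(0) = 3,  q(0) = -3.
Indicial equation: r(r-1) + p(0) r + q(0) = 0, i.e. r^2 + (p(0) - 1) r + q(0) = 0, i.e. r^2 + 2 r - 3 = 0.
Discriminant: (2)^2 - 4(-3) = 16, so r = (-2 ± 4)/2.
Solving: r_1 = 1, r_2 = -3.

indicial: r^2 + 2 r - 3 = 0; roots r_1 = 1, r_2 = -3


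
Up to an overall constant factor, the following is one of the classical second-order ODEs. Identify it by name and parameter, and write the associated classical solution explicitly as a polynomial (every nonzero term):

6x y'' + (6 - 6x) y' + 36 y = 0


All three coefficients share the factor 6; dividing through by 6 gives  x y'' + (1 - x) y' + 6 y = 0.
This matches the Laguerre equation x y'' + (1 - x) y' + n y = 0 with n = 6; the polynomial solution is L_6(x).
With y = sum_k a_k x^k, matching x^k gives (k+1)k a_{k+1} + (k+1) a_{k+1} - k a_k + n a_k = 0, i.e. (k+1)^2 a_{k+1} = (k - n) a_k = (k - 6) a_k. The right side vanishes at k = 6, so the series terminates at degree 6.
Standard normalization L_n(0) = 1 gives a_0 = 1. Work upward with a_{k+1} = (k - 6) a_k / (k+1)^2:
  a_1 = (0 - 6)(1) / 1^2 = -6/1 = -6
  a_2 = (1 - 6)(-6) / 2^2 = 30/4 = 15/2
  a_3 = (2 - 6)(15/2) / 3^2 = -30/9 = -10/3
  a_4 = (3 - 6)(-10/3) / 4^2 = 10/16 = 5/8
  a_5 = (4 - 6)(5/8) / 5^2 = (-5/4)/25 = -1/20
  a_6 = (5 - 6)(-1/20) / 6^2 = (1/20)/36 = 1/720
Hence L_6(x) = x^6/720 - x^5/20 + 5 x^4/8 - 10 x^3/3 + 15 x^2/2 - 6 x + 1.

L_6(x); series = x^6/720 - x^5/20 + 5 x^4/8 - 10 x^3/3 + 15 x^2/2 - 6 x + 1
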